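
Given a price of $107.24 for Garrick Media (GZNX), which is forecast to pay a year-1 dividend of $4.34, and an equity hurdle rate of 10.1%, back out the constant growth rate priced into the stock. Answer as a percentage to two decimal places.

6.05%

From P₀ = D₁/(r − g), the implied growth is g = r − D₁/P₀.
g = 0.101 − 4.34/107.24 = 0.101 − 0.04047 = 0.06053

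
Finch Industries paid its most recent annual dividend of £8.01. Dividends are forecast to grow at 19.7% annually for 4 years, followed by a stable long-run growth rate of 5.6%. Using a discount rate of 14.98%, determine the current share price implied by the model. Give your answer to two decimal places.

£141.39

Two-stage DDM. Project D₁…D_4 at 0.197, terminal growth 0.056, discount at r = 0.1498.
D_1 = 9.5880
D_2 = 11.4768
D_3 = 13.7377
D_4 = 16.4441
Terminal value at t=4: TV = D_5/(r−g) = 17.3649/(0.1498−0.056) = 185.1272
P₀ = 9.5880/(1+0.1498)^1 + 11.4768/(1+0.1498)^2 + 13.7377/(1+0.1498)^3 + 16.4441/(1+0.1498)^4 + 185.1272/(1+0.1498)^4 = 141.3867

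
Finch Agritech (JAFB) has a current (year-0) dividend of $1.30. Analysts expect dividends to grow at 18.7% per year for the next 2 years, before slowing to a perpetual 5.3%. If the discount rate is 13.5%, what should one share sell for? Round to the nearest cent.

Two-stage DDM. Project D₁…D_2 at 0.187, terminal growth 0.053, discount at r = 0.135.
D_1 = 1.5431
D_2 = 1.8317
Terminal value at t=2: TV = D_3/(r−g) = 1.9287/(0.135−0.053) = 23.5212
P₀ = 1.5431/(1+0.135)^1 + 1.8317/(1+0.135)^2 + 23.5212/(1+0.135)^2 = 21.0400

$21.04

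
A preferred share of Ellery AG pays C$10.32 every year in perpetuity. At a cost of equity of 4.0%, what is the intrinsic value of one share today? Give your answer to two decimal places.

Zero-growth DDM (perpetuity): P₀ = D/r = 10.32 / 0.04 = 258.0000

C$258.00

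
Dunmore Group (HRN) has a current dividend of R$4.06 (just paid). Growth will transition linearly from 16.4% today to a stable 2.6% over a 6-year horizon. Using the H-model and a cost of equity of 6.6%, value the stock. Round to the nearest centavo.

H-model: P₀ = D₀[(1+g_L) + H(g_S−g_L)]/(r−g_L), with H = 6/2 = 3.
P₀ = 4.06 × [(1+0.026) + 3×(0.164−0.026)] / (0.066−0.026)
   = 4.06 × 1.4400 / 0.04 = 146.1600

R$146.16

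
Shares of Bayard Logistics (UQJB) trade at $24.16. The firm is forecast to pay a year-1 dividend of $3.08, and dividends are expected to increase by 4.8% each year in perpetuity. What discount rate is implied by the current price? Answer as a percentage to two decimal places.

17.55%

Rearranging the constant-growth DDM: r = D₁/P₀ + g.
r = 3.0800 / 24.16 + 0.048 = 0.12748 + 0.048 = 0.17548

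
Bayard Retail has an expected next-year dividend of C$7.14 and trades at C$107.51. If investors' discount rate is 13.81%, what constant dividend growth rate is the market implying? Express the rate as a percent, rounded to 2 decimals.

7.17%

From P₀ = D₁/(r − g), the implied growth is g = r − D₁/P₀.
g = 0.1381 − 7.14/107.51 = 0.1381 − 0.06641 = 0.07169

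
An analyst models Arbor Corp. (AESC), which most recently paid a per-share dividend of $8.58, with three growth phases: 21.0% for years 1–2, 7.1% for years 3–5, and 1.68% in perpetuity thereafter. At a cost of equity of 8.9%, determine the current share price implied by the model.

$192.77

Three-stage DDM. Project D₁…D_5; terminal Gordon value at t=5 with g = 0.0168; discount at r = 0.089.
D_1 = 10.3818
D_2 = 12.5620
D_3 = 13.4539
D_4 = 14.4091
D_5 = 15.4322
TV_5 = 15.6914/(0.089−0.0168) = 217.3326
P₀ = Σ Dₜ/(1+r)ᵗ + TV_5/(1+r)^5 = 192.7657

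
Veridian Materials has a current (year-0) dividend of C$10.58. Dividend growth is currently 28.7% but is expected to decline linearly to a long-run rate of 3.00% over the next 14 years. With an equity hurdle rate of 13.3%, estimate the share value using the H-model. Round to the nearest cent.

H-model: P₀ = D₀[(1+g_L) + H(g_S−g_L)]/(r−g_L), with H = 14/2 = 7.
P₀ = 10.58 × [(1+0.03) + 7×(0.287−0.03)] / (0.133−0.03)
   = 10.58 × 2.8290 / 0.103 = 290.5905

C$290.59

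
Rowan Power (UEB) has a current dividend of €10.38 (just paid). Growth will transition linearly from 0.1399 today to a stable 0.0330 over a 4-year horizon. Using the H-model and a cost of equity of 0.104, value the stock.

€182.28

H-model: P₀ = D₀[(1+g_L) + H(g_S−g_L)]/(r−g_L), with H = 4/2 = 2.
P₀ = 10.38 × [(1+0.033) + 2×(0.1399−0.033)] / (0.104−0.033)
   = 10.38 × 1.2468 / 0.071 = 182.2786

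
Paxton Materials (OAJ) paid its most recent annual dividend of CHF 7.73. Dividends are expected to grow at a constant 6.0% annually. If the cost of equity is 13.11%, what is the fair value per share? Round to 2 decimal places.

CHF 115.24

Gordon growth model: P₀ = D₁/(r − g). D₁ = 7.73 × (1 + 0.06) = 8.1938.
P₀ = 8.1938 / (0.1311 − 0.06) = 8.1938 / 0.0711 = 115.2433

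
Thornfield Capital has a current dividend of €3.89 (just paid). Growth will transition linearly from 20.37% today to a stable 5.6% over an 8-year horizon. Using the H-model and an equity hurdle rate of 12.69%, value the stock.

H-model: P₀ = D₀[(1+g_L) + H(g_S−g_L)]/(r−g_L), with H = 8/2 = 4.
P₀ = 3.89 × [(1+0.056) + 4×(0.2037−0.056)] / (0.1269−0.056)
   = 3.89 × 1.6468 / 0.0709 = 90.3533

€90.35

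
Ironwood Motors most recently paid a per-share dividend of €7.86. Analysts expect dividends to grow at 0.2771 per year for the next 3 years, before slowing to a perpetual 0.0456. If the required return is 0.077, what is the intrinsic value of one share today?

Two-stage DDM. Project D₁…D_3 at 0.2771, terminal growth 0.0456, discount at r = 0.077.
D_1 = 10.0380
D_2 = 12.8195
D_3 = 16.3718
Terminal value at t=3: TV = D_4/(r−g) = 17.1184/(0.077−0.0456) = 545.1716
P₀ = 10.0380/(1+0.077)^1 + 12.8195/(1+0.077)^2 + 16.3718/(1+0.077)^3 + 545.1716/(1+0.077)^3 = 469.8791

€469.88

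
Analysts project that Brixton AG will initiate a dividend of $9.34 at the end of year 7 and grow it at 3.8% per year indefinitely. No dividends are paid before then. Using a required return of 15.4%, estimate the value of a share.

Deferred-dividend DDM. At t=6 the remaining stream is a growing perpetuity with first payment D_7 = 9.34.
V_6 = D_7/(r−g) = 9.34/(0.154−0.038) = 80.5172
P₀ = V_6/(1+r)^6 = 80.5172/(1+0.154)^6 = 34.0921

$34.09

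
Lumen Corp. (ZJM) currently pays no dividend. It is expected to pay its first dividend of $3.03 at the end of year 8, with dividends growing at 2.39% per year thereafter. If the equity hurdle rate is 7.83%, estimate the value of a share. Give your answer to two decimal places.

$32.86

Deferred-dividend DDM. At t=7 the remaining stream is a growing perpetuity with first payment D_8 = 3.03.
V_7 = D_8/(r−g) = 3.03/(0.0783−0.0239) = 55.6985
P₀ = V_7/(1+r)^7 = 55.6985/(1+0.0783)^7 = 32.8599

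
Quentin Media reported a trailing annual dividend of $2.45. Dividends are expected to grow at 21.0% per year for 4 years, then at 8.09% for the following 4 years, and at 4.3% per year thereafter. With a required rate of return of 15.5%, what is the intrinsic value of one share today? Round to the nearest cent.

$42.13

Three-stage DDM. Project D₁…D_8; terminal Gordon value at t=8 with g = 0.043; discount at r = 0.155.
D_1 = 2.9645
D_2 = 3.5870
D_3 = 4.3403
D_4 = 5.2518
D_5 = 5.6767
D_6 = 6.1359
D_7 = 6.6323
D_8 = 7.1689
TV_8 = 7.4771/(0.155−0.043) = 66.7599
P₀ = Σ Dₜ/(1+r)ᵗ + TV_8/(1+r)^8 = 42.1317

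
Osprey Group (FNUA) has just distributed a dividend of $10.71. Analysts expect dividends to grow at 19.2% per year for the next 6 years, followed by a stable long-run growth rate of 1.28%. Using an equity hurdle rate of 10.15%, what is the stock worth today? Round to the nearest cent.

Two-stage DDM. Project D₁…D_6 at 0.192, terminal growth 0.0128, discount at r = 0.1015.
D_1 = 12.7663
D_2 = 15.2175
D_3 = 18.1392
D_4 = 21.6219
D_5 = 25.7733
D_6 = 30.7218
Terminal value at t=6: TV = D_7/(r−g) = 31.1151/(0.1015−0.0128) = 350.7899
P₀ = 12.7663/(1+0.1015)^1 + 15.2175/(1+0.1015)^2 + 18.1392/(1+0.1015)^3 + 21.6219/(1+0.1015)^4 + 25.7733/(1+0.1015)^5 + 30.7218/(1+0.1015)^6 + 350.7899/(1+0.1015)^6 = 281.8869

$281.89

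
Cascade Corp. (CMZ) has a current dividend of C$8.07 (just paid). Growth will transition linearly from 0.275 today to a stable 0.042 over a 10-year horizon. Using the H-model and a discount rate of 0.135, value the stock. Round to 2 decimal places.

C$191.51

H-model: P₀ = D₀[(1+g_L) + H(g_S−g_L)]/(r−g_L), with H = 10/2 = 5.
P₀ = 8.07 × [(1+0.042) + 5×(0.275−0.042)] / (0.135−0.042)
   = 8.07 × 2.2070 / 0.093 = 191.5106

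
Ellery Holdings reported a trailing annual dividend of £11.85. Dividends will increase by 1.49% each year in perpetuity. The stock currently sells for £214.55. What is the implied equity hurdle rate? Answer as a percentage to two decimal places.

7.10%

Rearranging the constant-growth DDM: r = D₁/P₀ + g.
D₁ = 11.85 × (1 + 0.0149) = 12.0266.
r = 12.0266 / 214.55 + 0.0149 = 0.05605 + 0.0149 = 0.07095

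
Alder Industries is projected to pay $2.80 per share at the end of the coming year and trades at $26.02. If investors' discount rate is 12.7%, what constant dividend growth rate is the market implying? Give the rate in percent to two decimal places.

From P₀ = D₁/(r − g), the implied growth is g = r − D₁/P₀.
g = 0.127 − 2.80/26.02 = 0.127 − 0.10761 = 0.01939

1.94%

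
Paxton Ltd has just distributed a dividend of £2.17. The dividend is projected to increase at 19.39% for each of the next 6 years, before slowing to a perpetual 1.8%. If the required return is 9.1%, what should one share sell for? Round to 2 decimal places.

Two-stage DDM. Project D₁…D_6 at 0.1939, terminal growth 0.018, discount at r = 0.091.
D_1 = 2.5908
D_2 = 3.0931
D_3 = 3.6929
D_4 = 4.4089
D_5 = 5.2638
D_6 = 6.2845
Terminal value at t=6: TV = D_7/(r−g) = 6.3976/(0.091−0.018) = 87.6380
P₀ = 2.5908/(1+0.091)^1 + 3.0931/(1+0.091)^2 + 3.6929/(1+0.091)^3 + 4.4089/(1+0.091)^4 + 5.2638/(1+0.091)^5 + 6.2845/(1+0.091)^6 + 87.6380/(1+0.091)^6 = 70.0300

£70.03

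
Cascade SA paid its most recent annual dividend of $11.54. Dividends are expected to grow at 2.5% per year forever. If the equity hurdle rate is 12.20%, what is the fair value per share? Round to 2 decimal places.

Gordon growth model: P₀ = D₁/(r − g). D₁ = 11.54 × (1 + 0.025) = 11.8285.
P₀ = 11.8285 / (0.122 − 0.025) = 11.8285 / 0.097 = 121.9433

$121.94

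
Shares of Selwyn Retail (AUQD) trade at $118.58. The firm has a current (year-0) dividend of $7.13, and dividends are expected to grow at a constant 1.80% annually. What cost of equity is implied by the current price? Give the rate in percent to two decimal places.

Rearranging the constant-growth DDM: r = D₁/P₀ + g.
D₁ = 7.13 × (1 + 0.018) = 7.2583.
r = 7.2583 / 118.58 + 0.018 = 0.06121 + 0.018 = 0.07921

7.92%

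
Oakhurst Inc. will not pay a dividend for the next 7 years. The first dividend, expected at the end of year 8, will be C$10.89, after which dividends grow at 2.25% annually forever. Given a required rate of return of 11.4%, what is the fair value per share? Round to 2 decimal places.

Deferred-dividend DDM. At t=7 the remaining stream is a growing perpetuity with first payment D_8 = 10.89.
V_7 = D_8/(r−g) = 10.89/(0.114−0.0225) = 119.0164
P₀ = V_7/(1+r)^7 = 119.0164/(1+0.114)^7 = 55.8998

C$55.90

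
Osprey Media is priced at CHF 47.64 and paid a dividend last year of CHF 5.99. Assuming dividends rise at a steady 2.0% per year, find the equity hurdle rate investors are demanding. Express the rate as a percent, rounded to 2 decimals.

14.82%

Rearranging the constant-growth DDM: r = D₁/P₀ + g.
D₁ = 5.99 × (1 + 0.02) = 6.1098.
r = 6.1098 / 47.64 + 0.02 = 0.12825 + 0.02 = 0.14825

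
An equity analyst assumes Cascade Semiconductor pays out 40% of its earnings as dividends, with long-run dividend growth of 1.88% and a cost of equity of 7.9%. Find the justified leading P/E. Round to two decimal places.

Justified leading P/E = b/(r−g) = 0.40/(0.079−0.0188) = 6.6445

6.64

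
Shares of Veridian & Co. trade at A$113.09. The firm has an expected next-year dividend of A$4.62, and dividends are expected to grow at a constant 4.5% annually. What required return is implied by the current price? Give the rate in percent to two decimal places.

Rearranging the constant-growth DDM: r = D₁/P₀ + g.
r = 4.6200 / 113.09 + 0.045 = 0.04085 + 0.045 = 0.08585

8.59%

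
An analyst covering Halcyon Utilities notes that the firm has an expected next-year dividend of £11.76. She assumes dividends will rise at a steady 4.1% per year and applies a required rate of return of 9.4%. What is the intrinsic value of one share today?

Gordon growth model: P₀ = D₁/(r − g), with D₁ = 11.76 given directly.
P₀ = 11.7600 / (0.094 − 0.041) = 11.7600 / 0.053 = 221.8868

£221.89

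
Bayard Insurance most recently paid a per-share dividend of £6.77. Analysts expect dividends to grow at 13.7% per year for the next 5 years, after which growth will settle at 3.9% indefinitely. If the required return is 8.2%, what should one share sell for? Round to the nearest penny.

Two-stage DDM. Project D₁…D_5 at 0.137, terminal growth 0.039, discount at r = 0.082.
D_1 = 7.6975
D_2 = 8.7520
D_3 = 9.9511
D_4 = 11.3144
D_5 = 12.8644
Terminal value at t=5: TV = D_6/(r−g) = 13.3662/(0.082−0.039) = 310.8408
P₀ = 7.6975/(1+0.082)^1 + 8.7520/(1+0.082)^2 + 9.9511/(1+0.082)^3 + 11.3144/(1+0.082)^4 + 12.8644/(1+0.082)^5 + 310.8408/(1+0.082)^5 = 248.9805

£248.98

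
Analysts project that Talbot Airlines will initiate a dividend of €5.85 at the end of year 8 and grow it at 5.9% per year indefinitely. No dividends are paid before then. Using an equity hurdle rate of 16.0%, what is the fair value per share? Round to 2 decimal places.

Deferred-dividend DDM. At t=7 the remaining stream is a growing perpetuity with first payment D_8 = 5.85.
V_7 = D_8/(r−g) = 5.85/(0.16−0.059) = 57.9208
P₀ = V_7/(1+r)^7 = 57.9208/(1+0.16)^7 = 20.4941

€20.49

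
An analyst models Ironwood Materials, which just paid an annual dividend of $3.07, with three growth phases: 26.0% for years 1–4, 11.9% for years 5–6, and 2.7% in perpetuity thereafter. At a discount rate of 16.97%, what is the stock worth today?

Three-stage DDM. Project D₁…D_6; terminal Gordon value at t=6 with g = 0.027; discount at r = 0.1697.
D_1 = 3.8682
D_2 = 4.8739
D_3 = 6.1412
D_4 = 7.7379
D_5 = 8.6587
D_6 = 9.6890
TV_6 = 9.9506/(0.1697−0.027) = 69.7312
P₀ = Σ Dₜ/(1+r)ᵗ + TV_6/(1+r)^6 = 49.8033

$49.80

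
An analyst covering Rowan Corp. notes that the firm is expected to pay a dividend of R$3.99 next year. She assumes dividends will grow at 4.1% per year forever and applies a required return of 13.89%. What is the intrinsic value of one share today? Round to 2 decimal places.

Gordon growth model: P₀ = D₁/(r − g), with D₁ = 3.99 given directly.
P₀ = 3.9900 / (0.1389 − 0.041) = 3.9900 / 0.0979 = 40.7559

R$40.76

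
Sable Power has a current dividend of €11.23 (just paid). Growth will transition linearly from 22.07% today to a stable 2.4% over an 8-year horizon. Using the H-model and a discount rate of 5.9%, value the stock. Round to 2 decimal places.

€581.01

H-model: P₀ = D₀[(1+g_L) + H(g_S−g_L)]/(r−g_L), with H = 8/2 = 4.
P₀ = 11.23 × [(1+0.024) + 4×(0.2207−0.024)] / (0.059−0.024)
   = 11.23 × 1.8108 / 0.035 = 581.0081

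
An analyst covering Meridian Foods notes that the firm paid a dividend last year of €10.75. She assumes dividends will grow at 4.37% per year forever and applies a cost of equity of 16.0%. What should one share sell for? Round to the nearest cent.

Gordon growth model: P₀ = D₁/(r − g). D₁ = 10.75 × (1 + 0.0437) = 11.2198.
P₀ = 11.2198 / (0.16 − 0.0437) = 11.2198 / 0.1163 = 96.4727

€96.47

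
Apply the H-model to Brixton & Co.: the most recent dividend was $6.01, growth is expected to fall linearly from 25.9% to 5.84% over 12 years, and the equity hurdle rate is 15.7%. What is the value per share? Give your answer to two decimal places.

$137.88

H-model: P₀ = D₀[(1+g_L) + H(g_S−g_L)]/(r−g_L), with H = 12/2 = 6.
P₀ = 6.01 × [(1+0.0584) + 6×(0.259−0.0584)] / (0.157−0.0584)
   = 6.01 × 2.2620 / 0.0986 = 137.8765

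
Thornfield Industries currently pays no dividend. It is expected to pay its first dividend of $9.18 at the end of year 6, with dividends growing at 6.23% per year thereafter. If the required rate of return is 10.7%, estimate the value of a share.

Deferred-dividend DDM. At t=5 the remaining stream is a growing perpetuity with first payment D_6 = 9.18.
V_5 = D_6/(r−g) = 9.18/(0.107−0.0623) = 205.3691
P₀ = V_5/(1+r)^5 = 205.3691/(1+0.107)^5 = 123.5370

$123.54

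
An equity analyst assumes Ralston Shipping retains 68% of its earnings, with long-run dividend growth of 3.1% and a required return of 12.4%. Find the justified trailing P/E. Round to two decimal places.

3.55

Payout ratio b = 1 − 0.68 = 0.32.
Justified trailing P/E = b(1+g)/(r−g) = 0.32×(1+0.031)/(0.124−0.031) = 3.5475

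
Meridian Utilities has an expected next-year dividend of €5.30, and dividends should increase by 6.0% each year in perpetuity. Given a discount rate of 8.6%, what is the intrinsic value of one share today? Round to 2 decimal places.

Gordon growth model: P₀ = D₁/(r − g), with D₁ = 5.30 given directly.
P₀ = 5.3000 / (0.086 − 0.06) = 5.3000 / 0.026 = 203.8462

€203.85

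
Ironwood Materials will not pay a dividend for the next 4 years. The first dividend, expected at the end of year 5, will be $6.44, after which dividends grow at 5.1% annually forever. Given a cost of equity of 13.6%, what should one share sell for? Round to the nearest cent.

$45.49

Deferred-dividend DDM. At t=4 the remaining stream is a growing perpetuity with first payment D_5 = 6.44.
V_4 = D_5/(r−g) = 6.44/(0.136−0.051) = 75.7647
P₀ = V_4/(1+r)^4 = 75.7647/(1+0.136)^4 = 45.4939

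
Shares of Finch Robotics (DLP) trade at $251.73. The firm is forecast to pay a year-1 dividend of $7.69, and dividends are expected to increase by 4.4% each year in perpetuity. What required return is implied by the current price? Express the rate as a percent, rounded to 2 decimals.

Rearranging the constant-growth DDM: r = D₁/P₀ + g.
r = 7.6900 / 251.73 + 0.044 = 0.03055 + 0.044 = 0.07455

7.45%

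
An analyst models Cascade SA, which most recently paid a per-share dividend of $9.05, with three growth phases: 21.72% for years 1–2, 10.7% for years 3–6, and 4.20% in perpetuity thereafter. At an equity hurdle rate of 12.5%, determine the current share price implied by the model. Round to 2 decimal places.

$185.79

Three-stage DDM. Project D₁…D_6; terminal Gordon value at t=6 with g = 0.042; discount at r = 0.125.
D_1 = 11.0157
D_2 = 13.4083
D_3 = 14.8429
D_4 = 16.4311
D_5 = 18.1893
D_6 = 20.1355
TV_6 = 20.9812/(0.125−0.042) = 252.7857
P₀ = Σ Dₜ/(1+r)ᵗ + TV_6/(1+r)^6 = 185.7861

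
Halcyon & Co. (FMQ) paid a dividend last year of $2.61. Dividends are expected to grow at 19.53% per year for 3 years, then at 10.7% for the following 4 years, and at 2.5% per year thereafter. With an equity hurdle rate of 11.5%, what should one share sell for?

Three-stage DDM. Project D₁…D_7; terminal Gordon value at t=7 with g = 0.025; discount at r = 0.115.
D_1 = 3.1197
D_2 = 3.7290
D_3 = 4.4573
D_4 = 4.9342
D_5 = 5.4622
D_6 = 6.0466
D_7 = 6.6936
TV_7 = 6.8610/(0.115−0.025) = 76.2330
P₀ = Σ Dₜ/(1+r)ᵗ + TV_7/(1+r)^7 = 57.2269

$57.23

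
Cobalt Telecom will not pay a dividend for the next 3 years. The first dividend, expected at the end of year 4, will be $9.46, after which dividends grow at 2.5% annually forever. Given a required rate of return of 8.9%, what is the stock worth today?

$114.45

Deferred-dividend DDM. At t=3 the remaining stream is a growing perpetuity with first payment D_4 = 9.46.
V_3 = D_4/(r−g) = 9.46/(0.089−0.025) = 147.8125
P₀ = V_3/(1+r)^3 = 147.8125/(1+0.089)^3 = 114.4531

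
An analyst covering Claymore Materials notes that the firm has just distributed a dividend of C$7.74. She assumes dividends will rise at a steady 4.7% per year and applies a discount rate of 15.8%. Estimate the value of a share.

Gordon growth model: P₀ = D₁/(r − g). D₁ = 7.74 × (1 + 0.047) = 8.1038.
P₀ = 8.1038 / (0.158 − 0.047) = 8.1038 / 0.111 = 73.0070

C$73.01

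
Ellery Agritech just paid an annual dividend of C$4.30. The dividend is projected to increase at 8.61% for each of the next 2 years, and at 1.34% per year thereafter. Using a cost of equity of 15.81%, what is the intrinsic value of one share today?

C$34.30

Two-stage DDM. Project D₁…D_2 at 0.0861, terminal growth 0.0134, discount at r = 0.1581.
D_1 = 4.6702
D_2 = 5.0723
Terminal value at t=2: TV = D_3/(r−g) = 5.1403/(0.1581−0.0134) = 35.5239
P₀ = 4.6702/(1+0.1581)^1 + 5.0723/(1+0.1581)^2 + 35.5239/(1+0.1581)^2 = 34.3013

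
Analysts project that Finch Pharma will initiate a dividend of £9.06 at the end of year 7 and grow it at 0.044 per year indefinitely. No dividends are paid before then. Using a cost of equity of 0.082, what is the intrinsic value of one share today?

Deferred-dividend DDM. At t=6 the remaining stream is a growing perpetuity with first payment D_7 = 9.06.
V_6 = D_7/(r−g) = 9.06/(0.082−0.044) = 238.4211
P₀ = V_6/(1+r)^6 = 238.4211/(1+0.082)^6 = 148.5871

£148.59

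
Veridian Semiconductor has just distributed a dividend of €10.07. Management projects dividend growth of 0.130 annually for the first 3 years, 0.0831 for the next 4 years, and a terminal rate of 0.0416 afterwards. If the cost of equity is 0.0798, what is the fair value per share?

Three-stage DDM. Project D₁…D_7; terminal Gordon value at t=7 with g = 0.0416; discount at r = 0.0798.
D_1 = 11.3791
D_2 = 12.8584
D_3 = 14.5300
D_4 = 15.7374
D_5 = 17.0452
D_6 = 18.4616
D_7 = 19.9958
TV_7 = 20.8276/(0.0798−0.0416) = 545.2261
P₀ = Σ Dₜ/(1+r)ᵗ + TV_7/(1+r)^7 = 398.1708

€398.17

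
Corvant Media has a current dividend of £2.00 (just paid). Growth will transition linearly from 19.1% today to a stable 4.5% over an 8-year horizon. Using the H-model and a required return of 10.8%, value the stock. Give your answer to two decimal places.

H-model: P₀ = D₀[(1+g_L) + H(g_S−g_L)]/(r−g_L), with H = 8/2 = 4.
P₀ = 2.00 × [(1+0.045) + 4×(0.191−0.045)] / (0.108−0.045)
   = 2.00 × 1.6290 / 0.063 = 51.7143

£51.71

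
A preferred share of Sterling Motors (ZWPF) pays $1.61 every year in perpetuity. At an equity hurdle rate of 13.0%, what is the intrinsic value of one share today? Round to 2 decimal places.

Zero-growth DDM (perpetuity): P₀ = D/r = 1.61 / 0.13 = 12.3846

$12.38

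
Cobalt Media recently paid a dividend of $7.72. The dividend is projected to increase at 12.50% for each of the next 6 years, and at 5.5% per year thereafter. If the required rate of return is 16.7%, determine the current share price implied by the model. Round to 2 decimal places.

$99.19

Two-stage DDM. Project D₁…D_6 at 0.125, terminal growth 0.055, discount at r = 0.167.
D_1 = 8.6850
D_2 = 9.7706
D_3 = 10.9920
D_4 = 12.3659
D_5 = 13.9117
D_6 = 15.6507
Terminal value at t=6: TV = D_7/(r−g) = 16.5114/(0.167−0.055) = 147.4236
P₀ = 8.6850/(1+0.167)^1 + 9.7706/(1+0.167)^2 + 10.9920/(1+0.167)^3 + 12.3659/(1+0.167)^4 + 13.9117/(1+0.167)^5 + 15.6507/(1+0.167)^6 + 147.4236/(1+0.167)^6 = 99.1866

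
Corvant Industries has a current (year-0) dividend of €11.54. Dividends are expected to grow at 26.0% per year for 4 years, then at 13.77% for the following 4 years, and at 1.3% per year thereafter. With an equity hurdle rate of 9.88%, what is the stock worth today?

€423.64

Three-stage DDM. Project D₁…D_8; terminal Gordon value at t=8 with g = 0.013; discount at r = 0.0988.
D_1 = 14.5404
D_2 = 18.3209
D_3 = 23.0843
D_4 = 29.0863
D_5 = 33.0914
D_6 = 37.6481
D_7 = 42.8323
D_8 = 48.7303
TV_8 = 49.3638/(0.0988−0.013) = 575.3355
P₀ = Σ Dₜ/(1+r)ᵗ + TV_8/(1+r)^8 = 423.6446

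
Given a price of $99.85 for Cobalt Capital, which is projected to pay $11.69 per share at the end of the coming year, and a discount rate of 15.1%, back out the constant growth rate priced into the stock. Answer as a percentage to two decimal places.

3.39%

From P₀ = D₁/(r − g), the implied growth is g = r − D₁/P₀.
g = 0.151 − 11.69/99.85 = 0.151 − 0.11708 = 0.03392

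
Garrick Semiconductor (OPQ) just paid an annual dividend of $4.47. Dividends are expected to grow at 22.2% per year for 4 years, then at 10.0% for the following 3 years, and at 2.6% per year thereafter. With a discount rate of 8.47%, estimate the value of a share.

$177.77

Three-stage DDM. Project D₁…D_7; terminal Gordon value at t=7 with g = 0.026; discount at r = 0.0847.
D_1 = 5.4623
D_2 = 6.6750
D_3 = 8.1568
D_4 = 9.9676
D_5 = 10.9644
D_6 = 12.0608
D_7 = 13.2669
TV_7 = 13.6119/(0.0847−0.026) = 231.8887
P₀ = Σ Dₜ/(1+r)ᵗ + TV_7/(1+r)^7 = 177.7708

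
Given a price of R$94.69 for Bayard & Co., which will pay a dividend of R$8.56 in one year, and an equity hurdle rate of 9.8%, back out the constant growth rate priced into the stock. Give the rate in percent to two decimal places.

From P₀ = D₁/(r − g), the implied growth is g = r − D₁/P₀.
g = 0.098 − 8.56/94.69 = 0.098 − 0.09040 = 0.00760

0.76%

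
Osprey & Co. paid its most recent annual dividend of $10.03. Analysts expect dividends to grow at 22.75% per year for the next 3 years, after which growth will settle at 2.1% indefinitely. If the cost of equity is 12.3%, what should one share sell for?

Two-stage DDM. Project D₁…D_3 at 0.2275, terminal growth 0.021, discount at r = 0.123.
D_1 = 12.3118
D_2 = 15.1128
D_3 = 18.5509
Terminal value at t=3: TV = D_4/(r−g) = 18.9405/(0.123−0.021) = 185.6911
P₀ = 12.3118/(1+0.123)^1 + 15.1128/(1+0.123)^2 + 18.5509/(1+0.123)^3 + 185.6911/(1+0.123)^3 = 167.1603

$167.16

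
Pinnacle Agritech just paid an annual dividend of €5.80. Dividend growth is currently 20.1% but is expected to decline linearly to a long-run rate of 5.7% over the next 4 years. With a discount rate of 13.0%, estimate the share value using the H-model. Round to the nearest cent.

€106.86

H-model: P₀ = D₀[(1+g_L) + H(g_S−g_L)]/(r−g_L), with H = 4/2 = 2.
P₀ = 5.80 × [(1+0.057) + 2×(0.201−0.057)] / (0.13−0.057)
   = 5.80 × 1.3450 / 0.073 = 106.8630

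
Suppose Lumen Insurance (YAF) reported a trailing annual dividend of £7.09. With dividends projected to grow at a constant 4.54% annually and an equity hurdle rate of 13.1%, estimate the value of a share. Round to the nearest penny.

£86.59

Gordon growth model: P₀ = D₁/(r − g). D₁ = 7.09 × (1 + 0.0454) = 7.4119.
P₀ = 7.4119 / (0.131 − 0.0454) = 7.4119 / 0.0856 = 86.5875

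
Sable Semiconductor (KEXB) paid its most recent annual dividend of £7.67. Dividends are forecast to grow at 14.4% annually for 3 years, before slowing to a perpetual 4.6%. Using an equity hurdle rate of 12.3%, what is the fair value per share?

Two-stage DDM. Project D₁…D_3 at 0.144, terminal growth 0.046, discount at r = 0.123.
D_1 = 8.7745
D_2 = 10.0380
D_3 = 11.4835
Terminal value at t=3: TV = D_4/(r−g) = 12.0117/(0.123−0.046) = 155.9963
P₀ = 8.7745/(1+0.123)^1 + 10.0380/(1+0.123)^2 + 11.4835/(1+0.123)^3 + 155.9963/(1+0.123)^3 = 134.0290

£134.03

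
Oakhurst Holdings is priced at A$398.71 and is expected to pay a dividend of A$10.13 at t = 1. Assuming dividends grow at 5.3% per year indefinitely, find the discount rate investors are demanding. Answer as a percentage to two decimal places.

Rearranging the constant-growth DDM: r = D₁/P₀ + g.
r = 10.1300 / 398.71 + 0.053 = 0.02541 + 0.053 = 0.07841

7.84%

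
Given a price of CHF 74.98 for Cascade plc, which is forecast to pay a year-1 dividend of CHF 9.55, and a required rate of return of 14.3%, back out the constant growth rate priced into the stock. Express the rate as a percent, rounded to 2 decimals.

1.56%

From P₀ = D₁/(r − g), the implied growth is g = r − D₁/P₀.
g = 0.143 − 9.55/74.98 = 0.143 − 0.12737 = 0.01563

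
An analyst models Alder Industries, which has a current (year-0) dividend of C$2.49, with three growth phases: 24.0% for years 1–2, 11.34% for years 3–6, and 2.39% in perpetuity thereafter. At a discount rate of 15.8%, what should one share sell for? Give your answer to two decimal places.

Three-stage DDM. Project D₁…D_6; terminal Gordon value at t=6 with g = 0.0239; discount at r = 0.158.
D_1 = 3.0876
D_2 = 3.8286
D_3 = 4.2628
D_4 = 4.7462
D_5 = 5.2844
D_6 = 5.8837
TV_6 = 6.0243/(0.158−0.0239) = 44.9238
P₀ = Σ Dₜ/(1+r)ᵗ + TV_6/(1+r)^6 = 34.5144

C$34.51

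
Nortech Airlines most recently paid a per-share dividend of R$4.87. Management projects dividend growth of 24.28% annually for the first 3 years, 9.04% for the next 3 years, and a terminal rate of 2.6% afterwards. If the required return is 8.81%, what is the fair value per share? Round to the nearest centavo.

Three-stage DDM. Project D₁…D_6; terminal Gordon value at t=6 with g = 0.026; discount at r = 0.0881.
D_1 = 6.0524
D_2 = 7.5220
D_3 = 9.3483
D_4 = 10.1934
D_5 = 11.1149
D_6 = 12.1197
TV_6 = 12.4348/(0.0881−0.026) = 200.2378
P₀ = Σ Dₜ/(1+r)ᵗ + TV_6/(1+r)^6 = 161.6853

R$161.69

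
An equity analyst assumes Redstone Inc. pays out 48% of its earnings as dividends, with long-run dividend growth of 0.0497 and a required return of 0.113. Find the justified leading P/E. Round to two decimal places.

Justified leading P/E = b/(r−g) = 0.48/(0.113−0.0497) = 7.5829

7.58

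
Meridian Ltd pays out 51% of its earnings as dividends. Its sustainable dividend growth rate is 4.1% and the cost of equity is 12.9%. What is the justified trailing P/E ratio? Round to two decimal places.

Justified trailing P/E = b(1+g)/(r−g) = 0.51×(1+0.041)/(0.129−0.041) = 6.0331

6.03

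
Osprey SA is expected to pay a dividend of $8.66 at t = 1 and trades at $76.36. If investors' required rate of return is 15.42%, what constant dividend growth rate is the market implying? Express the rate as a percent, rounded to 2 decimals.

From P₀ = D₁/(r − g), the implied growth is g = r − D₁/P₀.
g = 0.1542 − 8.66/76.36 = 0.1542 − 0.11341 = 0.04079

4.08%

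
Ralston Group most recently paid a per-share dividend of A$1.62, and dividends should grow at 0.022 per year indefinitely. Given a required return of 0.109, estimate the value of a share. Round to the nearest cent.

A$19.03

Gordon growth model: P₀ = D₁/(r − g). D₁ = 1.62 × (1 + 0.022) = 1.6556.
P₀ = 1.6556 / (0.109 − 0.022) = 1.6556 / 0.087 = 19.0303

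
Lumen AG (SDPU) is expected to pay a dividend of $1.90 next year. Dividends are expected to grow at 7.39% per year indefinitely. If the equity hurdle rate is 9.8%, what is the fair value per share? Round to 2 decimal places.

$78.84

Gordon growth model: P₀ = D₁/(r − g), with D₁ = 1.90 given directly.
P₀ = 1.9000 / (0.098 − 0.0739) = 1.9000 / 0.0241 = 78.8382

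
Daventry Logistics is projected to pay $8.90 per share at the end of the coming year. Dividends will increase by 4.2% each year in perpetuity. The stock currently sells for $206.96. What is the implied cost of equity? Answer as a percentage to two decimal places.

Rearranging the constant-growth DDM: r = D₁/P₀ + g.
r = 8.9000 / 206.96 + 0.042 = 0.04300 + 0.042 = 0.08500

8.50%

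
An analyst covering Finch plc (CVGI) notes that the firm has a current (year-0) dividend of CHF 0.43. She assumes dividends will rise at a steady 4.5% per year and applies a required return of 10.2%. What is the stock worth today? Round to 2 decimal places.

Gordon growth model: P₀ = D₁/(r − g). D₁ = 0.43 × (1 + 0.045) = 0.4493.
P₀ = 0.4493 / (0.102 − 0.045) = 0.4493 / 0.057 = 7.8833

CHF 7.88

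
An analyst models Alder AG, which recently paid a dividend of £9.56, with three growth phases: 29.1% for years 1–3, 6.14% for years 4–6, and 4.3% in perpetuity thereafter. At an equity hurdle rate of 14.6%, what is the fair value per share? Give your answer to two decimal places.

£181.76

Three-stage DDM. Project D₁…D_6; terminal Gordon value at t=6 with g = 0.043; discount at r = 0.146.
D_1 = 12.3420
D_2 = 15.9335
D_3 = 20.5701
D_4 = 21.8331
D_5 = 23.1737
D_6 = 24.5965
TV_6 = 25.6542/(0.146−0.043) = 249.0697
P₀ = Σ Dₜ/(1+r)ᵗ + TV_6/(1+r)^6 = 181.7644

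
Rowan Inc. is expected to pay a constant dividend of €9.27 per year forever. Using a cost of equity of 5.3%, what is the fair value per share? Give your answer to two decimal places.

€174.91

Zero-growth DDM (perpetuity): P₀ = D/r = 9.27 / 0.053 = 174.9057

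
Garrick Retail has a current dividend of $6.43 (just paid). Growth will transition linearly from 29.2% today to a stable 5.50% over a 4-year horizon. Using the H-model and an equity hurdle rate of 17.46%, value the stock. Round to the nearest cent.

$82.20

H-model: P₀ = D₀[(1+g_L) + H(g_S−g_L)]/(r−g_L), with H = 4/2 = 2.
P₀ = 6.43 × [(1+0.055) + 2×(0.292−0.055)] / (0.1746−0.055)
   = 6.43 × 1.5290 / 0.1196 = 82.2029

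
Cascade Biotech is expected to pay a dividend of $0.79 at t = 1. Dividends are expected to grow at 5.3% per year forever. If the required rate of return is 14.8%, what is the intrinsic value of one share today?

$8.32

Gordon growth model: P₀ = D₁/(r − g), with D₁ = 0.79 given directly.
P₀ = 0.7900 / (0.148 − 0.053) = 0.7900 / 0.095 = 8.3158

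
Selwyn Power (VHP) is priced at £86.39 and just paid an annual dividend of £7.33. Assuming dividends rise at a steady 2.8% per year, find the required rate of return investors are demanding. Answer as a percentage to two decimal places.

11.52%

Rearranging the constant-growth DDM: r = D₁/P₀ + g.
D₁ = 7.33 × (1 + 0.028) = 7.5352.
r = 7.5352 / 86.39 + 0.028 = 0.08722 + 0.028 = 0.11522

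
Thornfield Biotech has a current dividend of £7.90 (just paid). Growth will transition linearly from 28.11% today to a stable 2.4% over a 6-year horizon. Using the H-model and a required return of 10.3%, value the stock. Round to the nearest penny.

£179.53

H-model: P₀ = D₀[(1+g_L) + H(g_S−g_L)]/(r−g_L), with H = 6/2 = 3.
P₀ = 7.90 × [(1+0.024) + 3×(0.2811−0.024)] / (0.103−0.024)
   = 7.90 × 1.7953 / 0.079 = 179.5300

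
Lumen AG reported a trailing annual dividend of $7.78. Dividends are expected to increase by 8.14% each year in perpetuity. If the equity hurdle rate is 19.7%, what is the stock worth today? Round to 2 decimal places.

Gordon growth model: P₀ = D₁/(r − g). D₁ = 7.78 × (1 + 0.0814) = 8.4133.
P₀ = 8.4133 / (0.197 − 0.0814) = 8.4133 / 0.1156 = 72.7793

$72.78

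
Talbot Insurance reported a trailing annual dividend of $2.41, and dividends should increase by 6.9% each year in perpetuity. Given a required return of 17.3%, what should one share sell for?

$24.77

Gordon growth model: P₀ = D₁/(r − g). D₁ = 2.41 × (1 + 0.069) = 2.5763.
P₀ = 2.5763 / (0.173 − 0.069) = 2.5763 / 0.104 = 24.7720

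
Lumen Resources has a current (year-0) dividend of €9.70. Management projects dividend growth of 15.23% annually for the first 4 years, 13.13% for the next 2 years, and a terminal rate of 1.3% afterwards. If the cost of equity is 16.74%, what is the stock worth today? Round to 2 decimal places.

€111.86

Three-stage DDM. Project D₁…D_6; terminal Gordon value at t=6 with g = 0.013; discount at r = 0.1674.
D_1 = 11.1773
D_2 = 12.8796
D_3 = 14.8412
D_4 = 17.1015
D_5 = 19.3469
D_6 = 21.8872
TV_6 = 22.1717/(0.1674−0.013) = 143.5991
P₀ = Σ Dₜ/(1+r)ᵗ + TV_6/(1+r)^6 = 111.8643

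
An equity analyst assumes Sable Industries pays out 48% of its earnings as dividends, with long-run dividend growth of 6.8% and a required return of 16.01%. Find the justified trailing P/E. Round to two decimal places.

5.57

Justified trailing P/E = b(1+g)/(r−g) = 0.48×(1+0.068)/(0.1601−0.068) = 5.5661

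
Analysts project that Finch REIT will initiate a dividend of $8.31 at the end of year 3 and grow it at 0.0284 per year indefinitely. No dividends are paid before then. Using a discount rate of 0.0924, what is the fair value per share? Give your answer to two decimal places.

$108.81

Deferred-dividend DDM. At t=2 the remaining stream is a growing perpetuity with first payment D_3 = 8.31.
V_2 = D_3/(r−g) = 8.31/(0.0924−0.0284) = 129.8438
P₀ = V_2/(1+r)^2 = 129.8438/(1+0.0924)^2 = 108.8072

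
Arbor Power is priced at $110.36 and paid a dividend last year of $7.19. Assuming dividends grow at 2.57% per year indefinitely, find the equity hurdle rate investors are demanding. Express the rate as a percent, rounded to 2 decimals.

Rearranging the constant-growth DDM: r = D₁/P₀ + g.
D₁ = 7.19 × (1 + 0.0257) = 7.3748.
r = 7.3748 / 110.36 + 0.0257 = 0.06682 + 0.0257 = 0.09252

9.25%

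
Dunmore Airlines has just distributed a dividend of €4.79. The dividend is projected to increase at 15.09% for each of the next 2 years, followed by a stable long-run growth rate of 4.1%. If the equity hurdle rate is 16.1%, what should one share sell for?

Two-stage DDM. Project D₁…D_2 at 0.1509, terminal growth 0.041, discount at r = 0.161.
D_1 = 5.5128
D_2 = 6.3447
Terminal value at t=2: TV = D_3/(r−g) = 6.6048/(0.161−0.041) = 55.0402
P₀ = 5.5128/(1+0.161)^1 + 6.3447/(1+0.161)^2 + 55.0402/(1+0.161)^2 = 50.2888

€50.29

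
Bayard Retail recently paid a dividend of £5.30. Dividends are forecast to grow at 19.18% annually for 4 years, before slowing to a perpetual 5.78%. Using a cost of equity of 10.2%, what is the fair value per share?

Two-stage DDM. Project D₁…D_4 at 0.1918, terminal growth 0.0578, discount at r = 0.102.
D_1 = 6.3165
D_2 = 7.5281
D_3 = 8.9719
D_4 = 10.6927
Terminal value at t=4: TV = D_5/(r−g) = 11.3108/(0.102−0.0578) = 255.9002
P₀ = 6.3165/(1+0.102)^1 + 7.5281/(1+0.102)^2 + 8.9719/(1+0.102)^3 + 10.6927/(1+0.102)^4 + 255.9002/(1+0.102)^4 = 199.4033

£199.40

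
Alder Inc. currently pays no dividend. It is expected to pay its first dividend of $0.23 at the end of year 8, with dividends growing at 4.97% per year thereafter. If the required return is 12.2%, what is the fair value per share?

$1.42

Deferred-dividend DDM. At t=7 the remaining stream is a growing perpetuity with first payment D_8 = 0.23.
V_7 = D_8/(r−g) = 0.23/(0.122−0.0497) = 3.1812
P₀ = V_7/(1+r)^7 = 3.1812/(1+0.122)^7 = 1.4211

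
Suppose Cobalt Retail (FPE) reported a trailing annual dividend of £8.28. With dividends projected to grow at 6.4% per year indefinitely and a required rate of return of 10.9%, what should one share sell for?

Gordon growth model: P₀ = D₁/(r − g). D₁ = 8.28 × (1 + 0.064) = 8.8099.
P₀ = 8.8099 / (0.109 − 0.064) = 8.8099 / 0.045 = 195.7760

£195.78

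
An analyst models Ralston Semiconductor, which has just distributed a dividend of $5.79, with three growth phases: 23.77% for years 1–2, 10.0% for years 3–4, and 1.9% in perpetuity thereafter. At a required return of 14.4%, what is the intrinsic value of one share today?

$76.90

Three-stage DDM. Project D₁…D_4; terminal Gordon value at t=4 with g = 0.019; discount at r = 0.144.
D_1 = 7.1663
D_2 = 8.8697
D_3 = 9.7567
D_4 = 10.7323
TV_4 = 10.9363/(0.144−0.019) = 87.4901
P₀ = Σ Dₜ/(1+r)ᵗ + TV_4/(1+r)^4 = 76.9046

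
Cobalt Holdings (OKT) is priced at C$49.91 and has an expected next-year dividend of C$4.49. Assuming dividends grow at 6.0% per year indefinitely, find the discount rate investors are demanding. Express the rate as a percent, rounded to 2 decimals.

15.00%

Rearranging the constant-growth DDM: r = D₁/P₀ + g.
r = 4.4900 / 49.91 + 0.06 = 0.08996 + 0.06 = 0.14996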